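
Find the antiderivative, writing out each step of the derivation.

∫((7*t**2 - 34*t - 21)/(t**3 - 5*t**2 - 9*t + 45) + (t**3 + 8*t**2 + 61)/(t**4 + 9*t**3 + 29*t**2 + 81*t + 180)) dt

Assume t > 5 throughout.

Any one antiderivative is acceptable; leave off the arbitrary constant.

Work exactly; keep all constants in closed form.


Step 1. Rewrite: now ∫((7*t**2 - 34*t - 21)/(t**3 - 5*t**2 - 9*t + 45)) dt + ∫((t**3 + 8*t**2 + 61)/(t**4 + 9*t**3 + 29*t**2 + 81*t + 180)) dt.
Step 2. Decompose ∫((t**3 + 8*t**2 + 61)/(t**4 + 9*t**3 + 29*t**2 + 81*t + 180)) dt by partial fractions, (t**3 + 8*t**2 + 61)/(t**4 + 9*t**3 + 29*t**2 + 81*t + 180) = -1/(t**2 + 9) - 4/(t + 5) + 5/(t + 4): now ∫((7*t**2 - 34*t - 21)/(t**3 - 5*t**2 - 9*t + 45)) dt + ∫(5/(t + 4)) dt + ∫(-4/(t + 5)) dt + ∫(-1/(t**2 + 9)) dt.
Step 3. Evaluate the standard form [assuming t > -4]: now 5*log(t + 4) + ∫((7*t**2 - 34*t - 21)/(t**3 - 5*t**2 - 9*t + 45)) dt + ∫(-4/(t + 5)) dt + ∫(-1/(t**2 + 9)) dt.
Step 4. Evaluate the standard form [assuming t > -5]: now 5*log(t + 4) - 4*log(t + 5) + ∫((7*t**2 - 34*t - 21)/(t**3 - 5*t**2 - 9*t + 45)) dt + ∫(-1/(t**2 + 9)) dt.
Step 5. Evaluate the standard form: now 5*log(t + 4) - 4*log(t + 5) - atan(t/3)/3 + ∫((7*t**2 - 34*t - 21)/(t**3 - 5*t**2 - 9*t + 45)) dt.
Step 6. Decompose ∫((7*t**2 - 34*t - 21)/(t**3 - 5*t**2 - 9*t + 45)) dt by partial fractions, (7*t**2 - 34*t - 21)/(t**3 - 5*t**2 - 9*t + 45) = 3/(t + 3) + 5/(t - 3) - 1/(t - 5): now 5*log(t + 4) - 4*log(t + 5) - atan(t/3)/3 + ∫(-1/(t - 5)) dt + ∫(5/(t - 3)) dt + ∫(3/(t + 3)) dt.
Step 7. Evaluate the standard form [assuming t > -3]: now 3*log(t + 3) + 5*log(t + 4) - 4*log(t + 5) - atan(t/3)/3 + ∫(-1/(t - 5)) dt + ∫(5/(t - 3)) dt.
Step 8. Evaluate the standard form [assuming t > 5]: now -log(t - 5) + 3*log(t + 3) + 5*log(t + 4) - 4*log(t + 5) - atan(t/3)/3 + ∫(5/(t - 3)) dt.
Step 9. Evaluate the standard form [assuming t > 3]: now -log(t - 5) + 5*log(t - 3) + 3*log(t + 3) + 5*log(t + 4) - 4*log(t + 5) - atan(t/3)/3.
Answer: -log(t - 5) + 5*log(t - 3) + 3*log(t + 3) + 5*log(t + 4) - 4*log(t + 5) - atan(t/3)/3.


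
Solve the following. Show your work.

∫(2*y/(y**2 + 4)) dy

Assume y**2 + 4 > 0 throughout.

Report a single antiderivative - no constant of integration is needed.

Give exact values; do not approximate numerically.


Step 1. Substitute u = y**2 + 4, turning ∫(2*y/(y**2 + 4)) dy into ∫(1/u) du: now ∫(1/u) du.
Step 2. Evaluate the standard form [assuming u > 0]: now log(u).
Step 3. Substitute back u = y**2 + 4: now log(y**2 + 4).
Answer: log(y**2 + 4).


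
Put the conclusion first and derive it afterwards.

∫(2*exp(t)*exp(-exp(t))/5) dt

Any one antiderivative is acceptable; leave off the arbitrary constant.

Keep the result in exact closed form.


The answer is -2*exp(-exp(t))/5.
Step 1. Substitute u = exp(t), turning ∫(2*exp(t)*exp(-exp(t))/5) dt into ∫(2*exp(-u)/5) du: now ∫(2*exp(-u)/5) du.
Step 2. Evaluate the standard form: now -2*exp(-u)/5.
Step 3. Substitute back u = exp(t): now -2*exp(-exp(t))/5.
Answer: -2*exp(-exp(t))/5.


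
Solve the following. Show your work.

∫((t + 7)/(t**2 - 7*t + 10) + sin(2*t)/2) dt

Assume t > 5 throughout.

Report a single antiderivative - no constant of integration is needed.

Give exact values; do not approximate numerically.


Step 1. Rewrite: now ∫((t + 7)/(t**2 - 7*t + 10)) dt + ∫(sin(2*t)/2) dt.
Step 2. Decompose ∫((t + 7)/(t**2 - 7*t + 10)) dt by partial fractions, (t + 7)/(t**2 - 7*t + 10) = -3/(t - 2) + 4/(t - 5): now ∫(4/(t - 5)) dt + ∫(-3/(t - 2)) dt + ∫(sin(2*t)/2) dt.
Step 3. Evaluate the standard form [assuming t > 2]: now -3*log(t - 2) + ∫(4/(t - 5)) dt + ∫(sin(2*t)/2) dt.
Step 4. Evaluate the standard form [assuming t > 5]: now 4*log(t - 5) - 3*log(t - 2) + ∫(sin(2*t)/2) dt.
Step 5. Evaluate the standard form: now 4*log(t - 5) - 3*log(t - 2) - cos(2*t)/4.
Answer: 4*log(t - 5) - 3*log(t - 2) - cos(2*t)/4.


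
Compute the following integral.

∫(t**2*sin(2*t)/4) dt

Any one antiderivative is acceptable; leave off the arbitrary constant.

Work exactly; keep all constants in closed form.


Answer: -t**2*cos(2*t)/8 + t*sin(2*t)/8 + cos(2*t)/16.


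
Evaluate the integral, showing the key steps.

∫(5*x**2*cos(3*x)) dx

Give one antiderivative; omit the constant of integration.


Step 1. Integrate ∫(5*x**2*cos(3*x)) dx by parts with u = x**2, dv = (5*cos(3*x)) dx, so v = 5*sin(3*x)/3: now 5*x**2*sin(3*x)/3 + ∫(-10*x*sin(3*x)/3) dx.
Step 2. Integrate ∫(-10*x*sin(3*x)/3) dx by parts with u = x, dv = (-10*sin(3*x)/3) dx, so v = 10*cos(3*x)/9: now 5*x**2*sin(3*x)/3 + 10*x*cos(3*x)/9 + ∫(-10*cos(3*x)/9) dx.
Step 3. Evaluate the standard form: now 5*x**2*sin(3*x)/3 + 10*x*cos(3*x)/9 - 10*sin(3*x)/27.
Answer: 5*x**2*sin(3*x)/3 + 10*x*cos(3*x)/9 - 10*sin(3*x)/27.


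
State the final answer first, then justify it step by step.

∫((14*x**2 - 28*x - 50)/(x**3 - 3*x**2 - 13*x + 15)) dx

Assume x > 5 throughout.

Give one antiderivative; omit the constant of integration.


The answer is 5*log(x - 5) + 4*log(x - 1) + 5*log(x + 3).
Step 1. Decompose ∫((14*x**2 - 28*x - 50)/(x**3 - 3*x**2 - 13*x + 15)) dx by partial fractions, (14*x**2 - 28*x - 50)/(x**3 - 3*x**2 - 13*x + 15) = 5/(x + 3) + 4/(x - 1) + 5/(x - 5): now ∫(5/(x - 5)) dx + ∫(4/(x - 1)) dx + ∫(5/(x + 3)) dx.
Step 2. Evaluate the standard form [assuming x > 5]: now 5*log(x - 5) + ∫(4/(x - 1)) dx + ∫(5/(x + 3)) dx.
Step 3. Evaluate the standard form [assuming x > -3]: now 5*log(x - 5) + 5*log(x + 3) + ∫(4/(x - 1)) dx.
Step 4. Evaluate the standard form [assuming x > 1]: now 5*log(x - 5) + 4*log(x - 1) + 5*log(x + 3).
Answer: 5*log(x - 5) + 4*log(x - 1) + 5*log(x + 3).


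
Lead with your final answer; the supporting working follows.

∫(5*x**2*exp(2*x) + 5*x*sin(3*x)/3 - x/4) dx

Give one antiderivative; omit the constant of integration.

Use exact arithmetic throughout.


The answer is 5*x**2*exp(2*x)/2 - x**2/8 - 5*x*exp(2*x)/2 - 5*x*cos(3*x)/9 + 5*exp(2*x)/4 + 5*sin(3*x)/27.
Step 1. Rewrite: now ∫(-x/4) dx + ∫(5*x*sin(3*x)/3) dx + ∫(5*x**2*exp(2*x)) dx.
Step 2. Evaluate the standard form: now -x**2/8 + ∫(5*x*sin(3*x)/3) dx + ∫(5*x**2*exp(2*x)) dx.
Step 3. Integrate ∫(5*x*sin(3*x)/3) dx by parts with u = x, dv = (5*sin(3*x)/3) dx, so v = -5*cos(3*x)/9: now -x**2/8 - 5*x*cos(3*x)/9 + ∫(5*x**2*exp(2*x)) dx + ∫(5*cos(3*x)/9) dx.
Step 4. Evaluate the standard form: now -x**2/8 - 5*x*cos(3*x)/9 + 5*sin(3*x)/27 + ∫(5*x**2*exp(2*x)) dx.
Step 5. Integrate ∫(5*x**2*exp(2*x)) dx by parts with u = x**2, dv = (5*exp(2*x)) dx, so v = 5*exp(2*x)/2: now 5*x**2*exp(2*x)/2 - x**2/8 - 5*x*cos(3*x)/9 + 5*sin(3*x)/27 + ∫(-5*x*exp(2*x)) dx.
Step 6. Integrate ∫(-5*x*exp(2*x)) dx by parts with u = x, dv = (-5*exp(2*x)) dx, so v = -5*exp(2*x)/2: now 5*x**2*exp(2*x)/2 - x**2/8 - 5*x*exp(2*x)/2 - 5*x*cos(3*x)/9 + 5*sin(3*x)/27 + ∫(5*exp(2*x)/2) dx.
Step 7. Evaluate the standard form: now 5*x**2*exp(2*x)/2 - x**2/8 - 5*x*exp(2*x)/2 - 5*x*cos(3*x)/9 + 5*exp(2*x)/4 + 5*sin(3*x)/27.
Answer: 5*x**2*exp(2*x)/2 - x**2/8 - 5*x*exp(2*x)/2 - 5*x*cos(3*x)/9 + 5*exp(2*x)/4 + 5*sin(3*x)/27.


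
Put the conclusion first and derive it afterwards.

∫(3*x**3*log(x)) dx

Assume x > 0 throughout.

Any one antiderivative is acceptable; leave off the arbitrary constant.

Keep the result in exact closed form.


The answer is 3*x**4*log(x)/4 - 3*x**4/16.
Step 1. Integrate ∫(3*x**3*log(x)) dx by parts with u = log(x), dv = (3*x**3) dx, so v = 3*x**4/4 [assuming x > 0]: now 3*x**4*log(x)/4 + ∫(-3*x**3/4) dx.
Step 2. Evaluate the standard form: now 3*x**4*log(x)/4 - 3*x**4/16.
Answer: 3*x**4*log(x)/4 - 3*x**4/16.


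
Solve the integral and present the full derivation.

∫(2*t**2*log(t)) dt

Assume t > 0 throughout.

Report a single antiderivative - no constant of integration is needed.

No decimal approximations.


Step 1. Integrate ∫(2*t**2*log(t)) dt by parts with u = log(t), dv = (2*t**2) dt, so v = 2*t**3/3 [assuming t > 0]: now 2*t**3*log(t)/3 + ∫(-2*t**2/3) dt.
Step 2. Evaluate the standard form: now 2*t**3*log(t)/3 - 2*t**3/9.
Answer: 2*t**3*log(t)/3 - 2*t**3/9.


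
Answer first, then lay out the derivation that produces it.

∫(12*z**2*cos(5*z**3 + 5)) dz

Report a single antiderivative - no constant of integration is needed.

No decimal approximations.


The answer is 4*sin(5*z**3 + 5)/5.
Step 1. Substitute u = z**3 + 1, turning ∫(12*z**2*cos(5*z**3 + 5)) dz into ∫(4*cos(5*u)) du: now ∫(4*cos(5*u)) du.
Step 2. Evaluate the standard form: now 4*sin(5*u)/5.
Step 3. Substitute back u = z**3 + 1: now 4*sin(5*z**3 + 5)/5.
Answer: 4*sin(5*z**3 + 5)/5.


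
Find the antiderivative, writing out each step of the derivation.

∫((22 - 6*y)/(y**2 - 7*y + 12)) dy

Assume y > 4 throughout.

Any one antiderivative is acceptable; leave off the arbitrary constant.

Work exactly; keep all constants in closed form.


Step 1. Decompose ∫((22 - 6*y)/(y**2 - 7*y + 12)) dy by partial fractions, (22 - 6*y)/(y**2 - 7*y + 12) = -4/(y - 3) - 2/(y - 4): now ∫(-2/(y - 4)) dy + ∫(-4/(y - 3)) dy.
Step 2. Evaluate the standard form [assuming y > 4]: now -2*log(y - 4) + ∫(-4/(y - 3)) dy.
Step 3. Evaluate the standard form [assuming y > 3]: now -2*log(y - 4) - 4*log(y - 3).
Answer: -2*log(y - 4) - 4*log(y - 3).


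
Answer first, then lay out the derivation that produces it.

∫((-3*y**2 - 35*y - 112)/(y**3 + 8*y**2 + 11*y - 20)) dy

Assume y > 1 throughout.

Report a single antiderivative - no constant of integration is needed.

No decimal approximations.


The answer is -5*log(y - 1) + 4*log(y + 4) - 2*log(y + 5).
Step 1. Decompose ∫((-3*y**2 - 35*y - 112)/(y**3 + 8*y**2 + 11*y - 20)) dy by partial fractions, (-3*y**2 - 35*y - 112)/(y**3 + 8*y**2 + 11*y - 20) = -2/(y + 5) + 4/(y + 4) - 5/(y - 1): now ∫(-5/(y - 1)) dy + ∫(4/(y + 4)) dy + ∫(-2/(y + 5)) dy.
Step 2. Evaluate the standard form [assuming y > 1]: now -5*log(y - 1) + ∫(4/(y + 4)) dy + ∫(-2/(y + 5)) dy.
Step 3. Evaluate the standard form [assuming y > -5]: now -5*log(y - 1) - 2*log(y + 5) + ∫(4/(y + 4)) dy.
Step 4. Evaluate the standard form [assuming y > -4]: now -5*log(y - 1) + 4*log(y + 4) - 2*log(y + 5).
Answer: -5*log(y - 1) + 4*log(y + 4) - 2*log(y + 5).


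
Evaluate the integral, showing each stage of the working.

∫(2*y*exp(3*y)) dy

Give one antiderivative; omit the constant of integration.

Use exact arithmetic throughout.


Step 1. Integrate ∫(2*y*exp(3*y)) dy by parts with u = y, dv = (2*exp(3*y)) dy, so v = 2*exp(3*y)/3: now 2*y*exp(3*y)/3 + ∫(-2*exp(3*y)/3) dy.
Step 2. Evaluate the standard form: now 2*y*exp(3*y)/3 - 2*exp(3*y)/9.
Answer: 2*y*exp(3*y)/3 - 2*exp(3*y)/9.


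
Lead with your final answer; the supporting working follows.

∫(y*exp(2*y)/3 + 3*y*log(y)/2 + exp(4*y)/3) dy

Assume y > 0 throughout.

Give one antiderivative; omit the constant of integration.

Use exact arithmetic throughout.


The answer is 3*y**2*log(y)/4 - 3*y**2/8 + y*exp(2*y)/6 + exp(4*y)/12 - exp(2*y)/12.
Step 1. Rewrite: now ∫(y*exp(2*y)/3) dy + ∫(3*y*log(y)/2) dy + ∫(exp(4*y)/3) dy.
Step 2. Integrate ∫(3*y*log(y)/2) dy by parts with u = log(y), dv = (3*y/2) dy, so v = 3*y**2/4 [assuming y > 0]: now 3*y**2*log(y)/4 + ∫(-3*y/4) dy + ∫(y*exp(2*y)/3) dy + ∫(exp(4*y)/3) dy.
Step 3. Evaluate the standard form: now 3*y**2*log(y)/4 - 3*y**2/8 + ∫(y*exp(2*y)/3) dy + ∫(exp(4*y)/3) dy.
Step 4. Integrate ∫(y*exp(2*y)/3) dy by parts with u = y, dv = (exp(2*y)/3) dy, so v = exp(2*y)/6: now 3*y**2*log(y)/4 - 3*y**2/8 + y*exp(2*y)/6 + ∫(-exp(2*y)/6) dy + ∫(exp(4*y)/3) dy.
Step 5. Evaluate the standard form: now 3*y**2*log(y)/4 - 3*y**2/8 + y*exp(2*y)/6 - exp(2*y)/12 + ∫(exp(4*y)/3) dy.
Step 6. Evaluate the standard form: now 3*y**2*log(y)/4 - 3*y**2/8 + y*exp(2*y)/6 + exp(4*y)/12 - exp(2*y)/12.
Answer: 3*y**2*log(y)/4 - 3*y**2/8 + y*exp(2*y)/6 + exp(4*y)/12 - exp(2*y)/12.


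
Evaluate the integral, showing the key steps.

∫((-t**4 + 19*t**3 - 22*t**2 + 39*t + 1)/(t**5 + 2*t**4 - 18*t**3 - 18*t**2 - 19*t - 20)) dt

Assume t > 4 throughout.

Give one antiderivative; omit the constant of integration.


Step 1. Decompose ∫((-t**4 + 19*t**3 - 22*t**2 + 39*t + 1)/(t**5 + 2*t**4 - 18*t**3 - 18*t**2 - 19*t - 20)) dt by partial fractions, (-t**4 + 19*t**3 - 22*t**2 + 39*t + 1)/(t**5 + 2*t**4 - 18*t**3 - 18*t**2 - 19*t - 20) = -1/(t**2 + 1) - 4/(t + 5) + 2/(t + 1) + 1/(t - 4): now ∫(1/(t - 4)) dt + ∫(2/(t + 1)) dt + ∫(-4/(t + 5)) dt + ∫(-1/(t**2 + 1)) dt.
Step 2. Evaluate the standard form [assuming t > -1]: now 2*log(t + 1) + ∫(1/(t - 4)) dt + ∫(-4/(t + 5)) dt + ∫(-1/(t**2 + 1)) dt.
Step 3. Evaluate the standard form [assuming t > 4]: now log(t - 4) + 2*log(t + 1) + ∫(-4/(t + 5)) dt + ∫(-1/(t**2 + 1)) dt.
Step 4. Evaluate the standard form [assuming t > -5]: now log(t - 4) + 2*log(t + 1) - 4*log(t + 5) + ∫(-1/(t**2 + 1)) dt.
Step 5. Evaluate the standard form: now log(t - 4) + 2*log(t + 1) - 4*log(t + 5) - atan(t).
Answer: log(t - 4) + 2*log(t + 1) - 4*log(t + 5) - atan(t).


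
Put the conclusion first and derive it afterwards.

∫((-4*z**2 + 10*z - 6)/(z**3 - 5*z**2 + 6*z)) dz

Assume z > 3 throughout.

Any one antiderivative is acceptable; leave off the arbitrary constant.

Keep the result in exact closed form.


The answer is -log(z) - 4*log(z - 3) + log(z - 2).
Step 1. Decompose ∫((-4*z**2 + 10*z - 6)/(z**3 - 5*z**2 + 6*z)) dz by partial fractions, (-4*z**2 + 10*z - 6)/(z**3 - 5*z**2 + 6*z) = 1/(z - 2) - 4/(z - 3) - 1/z: now ∫(-1/z) dz + ∫(-4/(z - 3)) dz + ∫(1/(z - 2)) dz.
Step 2. Evaluate the standard form [assuming z > 2]: now log(z - 2) + ∫(-1/z) dz + ∫(-4/(z - 3)) dz.
Step 3. Evaluate the standard form [assuming z > 3]: now -4*log(z - 3) + log(z - 2) + ∫(-1/z) dz.
Step 4. Evaluate the standard form [assuming z > 0]: now -log(z) - 4*log(z - 3) + log(z - 2).
Answer: -log(z) - 4*log(z - 3) + log(z - 2).


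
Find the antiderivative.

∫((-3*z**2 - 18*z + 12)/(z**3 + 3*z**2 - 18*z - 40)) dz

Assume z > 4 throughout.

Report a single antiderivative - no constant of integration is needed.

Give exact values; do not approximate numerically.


Answer: -2*log(z - 4) - 2*log(z + 2) + log(z + 5).


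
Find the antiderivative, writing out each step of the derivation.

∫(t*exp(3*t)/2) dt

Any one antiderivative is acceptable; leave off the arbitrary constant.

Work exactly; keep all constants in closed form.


Step 1. Integrate ∫(t*exp(3*t)/2) dt by parts with u = t, dv = (exp(3*t)/2) dt, so v = exp(3*t)/6: now t*exp(3*t)/6 + ∫(-exp(3*t)/6) dt.
Step 2. Evaluate the standard form: now t*exp(3*t)/6 - exp(3*t)/18.
Answer: t*exp(3*t)/6 - exp(3*t)/18.


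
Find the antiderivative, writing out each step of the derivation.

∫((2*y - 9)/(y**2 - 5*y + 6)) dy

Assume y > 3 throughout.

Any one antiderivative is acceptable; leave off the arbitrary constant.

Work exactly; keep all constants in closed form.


Step 1. Decompose ∫((2*y - 9)/(y**2 - 5*y + 6)) dy by partial fractions, (2*y - 9)/(y**2 - 5*y + 6) = 5/(y - 2) - 3/(y - 3): now ∫(-3/(y - 3)) dy + ∫(5/(y - 2)) dy.
Step 2. Evaluate the standard form [assuming y > 3]: now -3*log(y - 3) + ∫(5/(y - 2)) dy.
Step 3. Evaluate the standard form [assuming y > 2]: now -3*log(y - 3) + 5*log(y - 2).
Answer: -3*log(y - 3) + 5*log(y - 2).


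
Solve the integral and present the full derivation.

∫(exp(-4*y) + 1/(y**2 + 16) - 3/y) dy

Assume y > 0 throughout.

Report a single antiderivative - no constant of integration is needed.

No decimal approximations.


Step 1. Rewrite: now ∫(-3/y) dy + ∫(1/(y**2 + 16)) dy + ∫(exp(-4*y)) dy.
Step 2. Evaluate the standard form: now ∫(-3/y) dy + ∫(1/(y**2 + 16)) dy - exp(-4*y)/4.
Step 3. Evaluate the standard form [assuming y > 0]: now -3*log(y) + ∫(1/(y**2 + 16)) dy - exp(-4*y)/4.
Step 4. Evaluate the standard form: now -3*log(y) + atan(y/4)/4 - exp(-4*y)/4.
Answer: -3*log(y) + atan(y/4)/4 - exp(-4*y)/4.


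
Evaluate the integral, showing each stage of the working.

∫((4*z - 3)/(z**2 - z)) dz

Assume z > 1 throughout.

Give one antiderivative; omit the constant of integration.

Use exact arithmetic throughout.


Step 1. Decompose ∫((4*z - 3)/(z**2 - z)) dz by partial fractions, (4*z - 3)/(z**2 - z) = 1/(z - 1) + 3/z: now ∫(3/z) dz + ∫(1/(z - 1)) dz.
Step 2. Evaluate the standard form [assuming z > 0]: now 3*log(z) + ∫(1/(z - 1)) dz.
Step 3. Evaluate the standard form [assuming z > 1]: now 3*log(z) + log(z - 1).
Answer: 3*log(z) + log(z - 1).


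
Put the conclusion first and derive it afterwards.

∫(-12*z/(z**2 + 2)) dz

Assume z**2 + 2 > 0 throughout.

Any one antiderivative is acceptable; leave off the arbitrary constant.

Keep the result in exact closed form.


The answer is -6*log(z**2 + 2).
Step 1. Substitute u = z**2 + 2, turning ∫(-12*z/(z**2 + 2)) dz into ∫(-6/u) du: now ∫(-6/u) du.
Step 2. Evaluate the standard form [assuming u > 0]: now -6*log(u).
Step 3. Substitute back u = z**2 + 2: now -6*log(z**2 + 2).
Answer: -6*log(z**2 + 2).


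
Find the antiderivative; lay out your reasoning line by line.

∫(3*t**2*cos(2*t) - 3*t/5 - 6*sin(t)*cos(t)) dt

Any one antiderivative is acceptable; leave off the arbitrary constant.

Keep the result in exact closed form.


Step 1. Rewrite: now ∫(-3*t/5) dt + ∫(3*t**2*cos(2*t)) dt + ∫(-6*sin(t)*cos(t)) dt.
Step 2. Integrate ∫(3*t**2*cos(2*t)) dt by parts with u = t**2, dv = (3*cos(2*t)) dt, so v = 3*sin(2*t)/2: now 3*t**2*sin(2*t)/2 + ∫(-3*t/5) dt + ∫(-3*t*sin(2*t)) dt + ∫(-6*sin(t)*cos(t)) dt.
Step 3. Integrate ∫(-3*t*sin(2*t)) dt by parts with u = t, dv = (-3*sin(2*t)) dt, so v = 3*cos(2*t)/2: now 3*t**2*sin(2*t)/2 + 3*t*cos(2*t)/2 + ∫(-3*t/5) dt + ∫(-6*sin(t)*cos(t)) dt + ∫(-3*cos(2*t)/2) dt.
Step 4. Evaluate the standard form: now 3*t**2*sin(2*t)/2 + 3*t*cos(2*t)/2 - 3*sin(2*t)/4 + ∫(-3*t/5) dt + ∫(-6*sin(t)*cos(t)) dt.
Step 5. Substitute u = sin(t), turning ∫(-6*sin(t)*cos(t)) dt into ∫(-6*u) du: now 3*t**2*sin(2*t)/2 + 3*t*cos(2*t)/2 - 3*sin(2*t)/4 + ∫(-3*t/5) dt + ∫(-6*u) du.
Step 6. Evaluate the standard form: now 3*t**2*sin(2*t)/2 + 3*t*cos(2*t)/2 - 3*u**2 - 3*sin(2*t)/4 + ∫(-3*t/5) dt.
Step 7. Substitute back u = sin(t): now 3*t**2*sin(2*t)/2 + 3*t*cos(2*t)/2 - 3*sin(t)**2 - 3*sin(2*t)/4 + ∫(-3*t/5) dt.
Step 8. Evaluate the standard form: now 3*t**2*sin(2*t)/2 - 3*t**2/10 + 3*t*cos(2*t)/2 - 3*sin(t)**2 - 3*sin(2*t)/4.
Answer: 3*t**2*sin(2*t)/2 - 3*t**2/10 + 3*t*cos(2*t)/2 - 3*sin(t)**2 - 3*sin(2*t)/4.


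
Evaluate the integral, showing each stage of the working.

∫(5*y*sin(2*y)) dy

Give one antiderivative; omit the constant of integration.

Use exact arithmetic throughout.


Step 1. Integrate ∫(5*y*sin(2*y)) dy by parts with u = y, dv = (5*sin(2*y)) dy, so v = -5*cos(2*y)/2: now -5*y*cos(2*y)/2 + ∫(5*cos(2*y)/2) dy.
Step 2. Evaluate the standard form: now -5*y*cos(2*y)/2 + 5*sin(2*y)/4.
Answer: -5*y*cos(2*y)/2 + 5*sin(2*y)/4.


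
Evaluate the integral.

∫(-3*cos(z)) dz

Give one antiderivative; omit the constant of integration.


Answer: -3*sin(z).


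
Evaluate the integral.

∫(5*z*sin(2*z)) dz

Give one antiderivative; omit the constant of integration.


Answer: -5*z*cos(2*z)/2 + 5*sin(2*z)/4.


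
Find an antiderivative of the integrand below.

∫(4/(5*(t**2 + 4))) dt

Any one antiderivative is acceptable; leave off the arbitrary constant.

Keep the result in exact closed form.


Answer: 2*atan(t/2)/5.


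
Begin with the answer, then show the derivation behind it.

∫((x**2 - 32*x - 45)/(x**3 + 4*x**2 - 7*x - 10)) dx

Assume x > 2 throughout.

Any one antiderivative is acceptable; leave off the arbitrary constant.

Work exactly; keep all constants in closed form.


The answer is -5*log(x - 2) + log(x + 1) + 5*log(x + 5).
Step 1. Decompose ∫((x**2 - 32*x - 45)/(x**3 + 4*x**2 - 7*x - 10)) dx by partial fractions, (x**2 - 32*x - 45)/(x**3 + 4*x**2 - 7*x - 10) = 5/(x + 5) + 1/(x + 1) - 5/(x - 2): now ∫(-5/(x - 2)) dx + ∫(1/(x + 1)) dx + ∫(5/(x + 5)) dx.
Step 2. Evaluate the standard form [assuming x > -5]: now 5*log(x + 5) + ∫(-5/(x - 2)) dx + ∫(1/(x + 1)) dx.
Step 3. Evaluate the standard form [assuming x > 2]: now -5*log(x - 2) + 5*log(x + 5) + ∫(1/(x + 1)) dx.
Step 4. Evaluate the standard form [assuming x > -1]: now -5*log(x - 2) + log(x + 1) + 5*log(x + 5).
Answer: -5*log(x - 2) + log(x + 1) + 5*log(x + 5).


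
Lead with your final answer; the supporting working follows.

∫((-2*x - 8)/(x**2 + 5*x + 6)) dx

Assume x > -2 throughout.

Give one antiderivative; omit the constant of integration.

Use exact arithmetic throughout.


The answer is -4*log(x + 2) + 2*log(x + 3).
Step 1. Decompose ∫((-2*x - 8)/(x**2 + 5*x + 6)) dx by partial fractions, (-2*x - 8)/(x**2 + 5*x + 6) = 2/(x + 3) - 4/(x + 2): now ∫(-4/(x + 2)) dx + ∫(2/(x + 3)) dx.
Step 2. Evaluate the standard form [assuming x > -2]: now -4*log(x + 2) + ∫(2/(x + 3)) dx.
Step 3. Evaluate the standard form [assuming x > -3]: now -4*log(x + 2) + 2*log(x + 3).
Answer: -4*log(x + 2) + 2*log(x + 3).


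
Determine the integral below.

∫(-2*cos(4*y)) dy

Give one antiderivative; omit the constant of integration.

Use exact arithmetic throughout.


Answer: -sin(4*y)/2.


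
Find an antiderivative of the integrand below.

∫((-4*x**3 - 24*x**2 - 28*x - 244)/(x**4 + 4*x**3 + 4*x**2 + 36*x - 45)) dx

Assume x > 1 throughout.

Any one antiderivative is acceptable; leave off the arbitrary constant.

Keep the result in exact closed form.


Answer: -5*log(x - 1) + log(x + 5) + 2*atan(x/3)/3.


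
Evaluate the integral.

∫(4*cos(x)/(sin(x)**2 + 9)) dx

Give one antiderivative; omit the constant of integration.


Answer: 4*atan(sin(x)/3)/3.


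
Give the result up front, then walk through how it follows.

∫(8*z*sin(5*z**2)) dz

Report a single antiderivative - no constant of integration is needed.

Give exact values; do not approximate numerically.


The answer is -4*cos(5*z**2)/5.
Step 1. Substitute u = z**2, turning ∫(8*z*sin(5*z**2)) dz into ∫(4*sin(5*u)) du: now ∫(4*sin(5*u)) du.
Step 2. Evaluate the standard form: now -4*cos(5*u)/5.
Step 3. Substitute back u = z**2: now -4*cos(5*z**2)/5.
Answer: -4*cos(5*z**2)/5.


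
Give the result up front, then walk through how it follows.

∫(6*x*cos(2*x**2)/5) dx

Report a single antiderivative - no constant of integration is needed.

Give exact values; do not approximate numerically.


The answer is 3*sin(2*x**2)/10.
Step 1. Substitute u = x**2, turning ∫(6*x*cos(2*x**2)/5) dx into ∫(3*cos(2*u)/5) du: now ∫(3*cos(2*u)/5) du.
Step 2. Evaluate the standard form: now 3*sin(2*u)/10.
Step 3. Substitute back u = x**2: now 3*sin(2*x**2)/10.
Answer: 3*sin(2*x**2)/10.


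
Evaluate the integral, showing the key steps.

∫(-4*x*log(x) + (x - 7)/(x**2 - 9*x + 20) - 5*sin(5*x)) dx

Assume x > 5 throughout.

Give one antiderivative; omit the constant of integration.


Step 1. Rewrite: now ∫(-4*x*log(x)) dx + ∫((x - 7)/(x**2 - 9*x + 20)) dx + ∫(-5*sin(5*x)) dx.
Step 2. Integrate ∫(-4*x*log(x)) dx by parts with u = log(x), dv = (-4*x) dx, so v = -2*x**2 [assuming x > 0]: now -2*x**2*log(x) + ∫(2*x) dx + ∫((x - 7)/(x**2 - 9*x + 20)) dx + ∫(-5*sin(5*x)) dx.
Step 3. Evaluate the standard form: now -2*x**2*log(x) + x**2 + ∫((x - 7)/(x**2 - 9*x + 20)) dx + ∫(-5*sin(5*x)) dx.
Step 4. Evaluate the standard form: now -2*x**2*log(x) + x**2 + cos(5*x) + ∫((x - 7)/(x**2 - 9*x + 20)) dx.
Step 5. Decompose ∫((x - 7)/(x**2 - 9*x + 20)) dx by partial fractions, (x - 7)/(x**2 - 9*x + 20) = 3/(x - 4) - 2/(x - 5): now -2*x**2*log(x) + x**2 + cos(5*x) + ∫(-2/(x - 5)) dx + ∫(3/(x - 4)) dx.
Step 6. Evaluate the standard form [assuming x > 5]: now -2*x**2*log(x) + x**2 - 2*log(x - 5) + cos(5*x) + ∫(3/(x - 4)) dx.
Step 7. Evaluate the standard form [assuming x > 4]: now -2*x**2*log(x) + x**2 - 2*log(x - 5) + 3*log(x - 4) + cos(5*x).
Answer: -2*x**2*log(x) + x**2 - 2*log(x - 5) + 3*log(x - 4) + cos(5*x).


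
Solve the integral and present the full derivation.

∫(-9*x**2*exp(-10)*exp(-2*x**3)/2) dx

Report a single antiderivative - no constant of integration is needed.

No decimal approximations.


Step 1. Substitute u = x**3 + 5, turning ∫(-9*x**2*exp(-10)*exp(-2*x**3)/2) dx into ∫(-3*exp(-2*u)/2) du: now ∫(-3*exp(-2*u)/2) du.
Step 2. Evaluate the standard form: now 3*exp(-2*u)/4.
Step 3. Substitute back u = x**3 + 5: now 3*exp(-2*x**3 - 10)/4.
Answer: 3*exp(-2*x**3 - 10)/4.


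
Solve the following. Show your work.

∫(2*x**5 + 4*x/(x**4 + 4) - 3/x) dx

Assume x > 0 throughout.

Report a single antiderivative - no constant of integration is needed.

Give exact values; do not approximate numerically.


Step 1. Rewrite: now ∫(-3/x) dx + ∫(2*x**5) dx + ∫(4*x/(x**4 + 4)) dx.
Step 2. Evaluate the standard form [assuming x > 0]: now -3*log(x) + ∫(2*x**5) dx + ∫(4*x/(x**4 + 4)) dx.
Step 3. Substitute u = x**2, turning ∫(4*x/(x**4 + 4)) dx into ∫(2/(u**2 + 4)) du: now -3*log(x) + ∫(2*x**5) dx + ∫(2/(u**2 + 4)) du.
Step 4. Evaluate the standard form: now -3*log(x) + atan(u/2) + ∫(2*x**5) dx.
Step 5. Substitute back u = x**2: now -3*log(x) + atan(x**2/2) + ∫(2*x**5) dx.
Step 6. Evaluate the standard form: now x**6/3 - 3*log(x) + atan(x**2/2).
Answer: x**6/3 - 3*log(x) + atan(x**2/2).


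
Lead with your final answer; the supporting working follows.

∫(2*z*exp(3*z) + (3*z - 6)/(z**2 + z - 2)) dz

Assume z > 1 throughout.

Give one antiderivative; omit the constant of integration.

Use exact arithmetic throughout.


The answer is 2*z*exp(3*z)/3 - 2*exp(3*z)/9 - log(z - 1) + 4*log(z + 2).
Step 1. Rewrite: now ∫(2*z*exp(3*z)) dz + ∫((3*z - 6)/(z**2 + z - 2)) dz.
Step 2. Integrate ∫(2*z*exp(3*z)) dz by parts with u = z, dv = (2*exp(3*z)) dz, so v = 2*exp(3*z)/3: now 2*z*exp(3*z)/3 + ∫((3*z - 6)/(z**2 + z - 2)) dz + ∫(-2*exp(3*z)/3) dz.
Step 3. Evaluate the standard form: now 2*z*exp(3*z)/3 - 2*exp(3*z)/9 + ∫((3*z - 6)/(z**2 + z - 2)) dz.
Step 4. Decompose ∫((3*z - 6)/(z**2 + z - 2)) dz by partial fractions, (3*z - 6)/(z**2 + z - 2) = 4/(z + 2) - 1/(z - 1): now 2*z*exp(3*z)/3 - 2*exp(3*z)/9 + ∫(-1/(z - 1)) dz + ∫(4/(z + 2)) dz.
Step 5. Evaluate the standard form [assuming z > -2]: now 2*z*exp(3*z)/3 - 2*exp(3*z)/9 + 4*log(z + 2) + ∫(-1/(z - 1)) dz.
Step 6. Evaluate the standard form [assuming z > 1]: now 2*z*exp(3*z)/3 - 2*exp(3*z)/9 - log(z - 1) + 4*log(z + 2).
Answer: 2*z*exp(3*z)/3 - 2*exp(3*z)/9 - log(z - 1) + 4*log(z + 2).


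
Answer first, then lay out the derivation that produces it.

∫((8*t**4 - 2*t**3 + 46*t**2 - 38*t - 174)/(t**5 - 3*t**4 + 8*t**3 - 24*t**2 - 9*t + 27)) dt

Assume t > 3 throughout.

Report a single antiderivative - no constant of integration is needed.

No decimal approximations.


The answer is 5*log(t - 3) + 4*log(t - 1) - log(t + 1) + 2*atan(t/3)/3.
Step 1. Decompose ∫((8*t**4 - 2*t**3 + 46*t**2 - 38*t - 174)/(t**5 - 3*t**4 + 8*t**3 - 24*t**2 - 9*t + 27)) dt by partial fractions, (8*t**4 - 2*t**3 + 46*t**2 - 38*t - 174)/(t**5 - 3*t**4 + 8*t**3 - 24*t**2 - 9*t + 27) = 2/(t**2 + 9) - 1/(t + 1) + 4/(t - 1) + 5/(t - 3): now ∫(5/(t - 3)) dt + ∫(4/(t - 1)) dt + ∫(-1/(t + 1)) dt + ∫(2/(t**2 + 9)) dt.
Step 2. Evaluate the standard form [assuming t > -1]: now -log(t + 1) + ∫(5/(t - 3)) dt + ∫(4/(t - 1)) dt + ∫(2/(t**2 + 9)) dt.
Step 3. Evaluate the standard form [assuming t > 1]: now 4*log(t - 1) - log(t + 1) + ∫(5/(t - 3)) dt + ∫(2/(t**2 + 9)) dt.
Step 4. Evaluate the standard form [assuming t > 3]: now 5*log(t - 3) + 4*log(t - 1) - log(t + 1) + ∫(2/(t**2 + 9)) dt.
Step 5. Evaluate the standard form: now 5*log(t - 3) + 4*log(t - 1) - log(t + 1) + 2*atan(t/3)/3.
Answer: 5*log(t - 3) + 4*log(t - 1) - log(t + 1) + 2*atan(t/3)/3.


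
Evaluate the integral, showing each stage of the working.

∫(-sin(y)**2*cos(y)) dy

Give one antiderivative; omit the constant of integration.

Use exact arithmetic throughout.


Step 1. Substitute u = sin(y), turning ∫(-sin(y)**2*cos(y)) dy into ∫(-u**2) du: now ∫(-u**2) du.
Step 2. Evaluate the standard form: now -u**3/3.
Step 3. Substitute back u = sin(y): now -sin(y)**3/3.
Answer: -sin(y)**3/3.


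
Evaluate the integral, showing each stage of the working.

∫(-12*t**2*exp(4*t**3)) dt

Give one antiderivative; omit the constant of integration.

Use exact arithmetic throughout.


Step 1. Substitute u = t**3, turning ∫(-12*t**2*exp(4*t**3)) dt into ∫(-4*exp(4*u)) du: now ∫(-4*exp(4*u)) du.
Step 2. Evaluate the standard form: now -exp(4*u).
Step 3. Substitute back u = t**3: now -exp(4*t**3).
Answer: -exp(4*t**3).


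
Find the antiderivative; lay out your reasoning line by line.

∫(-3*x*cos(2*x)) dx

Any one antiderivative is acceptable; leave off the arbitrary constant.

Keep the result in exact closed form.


Step 1. Integrate ∫(-3*x*cos(2*x)) dx by parts with u = x, dv = (-3*cos(2*x)) dx, so v = -3*sin(2*x)/2: now -3*x*sin(2*x)/2 + ∫(3*sin(2*x)/2) dx.
Step 2. Evaluate the standard form: now -3*x*sin(2*x)/2 - 3*cos(2*x)/4.
Answer: -3*x*sin(2*x)/2 - 3*cos(2*x)/4.


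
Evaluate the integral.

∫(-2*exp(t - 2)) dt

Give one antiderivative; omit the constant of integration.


Answer: -2*exp(t - 2).


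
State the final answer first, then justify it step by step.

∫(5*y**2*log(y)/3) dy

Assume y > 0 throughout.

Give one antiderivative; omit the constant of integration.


The answer is 5*y**3*log(y)/9 - 5*y**3/27.
Step 1. Integrate ∫(5*y**2*log(y)/3) dy by parts with u = log(y), dv = (5*y**2/3) dy, so v = 5*y**3/9 [assuming y > 0]: now 5*y**3*log(y)/9 + ∫(-5*y**2/9) dy.
Step 2. Evaluate the standard form: now 5*y**3*log(y)/9 - 5*y**3/27.
Answer: 5*y**3*log(y)/9 - 5*y**3/27.


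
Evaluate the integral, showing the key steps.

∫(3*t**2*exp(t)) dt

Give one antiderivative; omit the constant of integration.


Step 1. Integrate ∫(3*t**2*exp(t)) dt by parts with u = t**2, dv = (3*exp(t)) dt, so v = 3*exp(t): now 3*t**2*exp(t) + ∫(-6*t*exp(t)) dt.
Step 2. Integrate ∫(-6*t*exp(t)) dt by parts with u = t, dv = (-6*exp(t)) dt, so v = -6*exp(t): now 3*t**2*exp(t) - 6*t*exp(t) + ∫(6*exp(t)) dt.
Step 3. Evaluate the standard form: now 3*t**2*exp(t) - 6*t*exp(t) + 6*exp(t).
Answer: 3*t**2*exp(t) - 6*t*exp(t) + 6*exp(t).


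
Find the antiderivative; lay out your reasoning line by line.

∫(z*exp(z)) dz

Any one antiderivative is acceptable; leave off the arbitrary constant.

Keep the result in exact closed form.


Step 1. Integrate ∫(z*exp(z)) dz by parts with u = z, dv = (exp(z)) dz, so v = exp(z): now z*exp(z) + ∫(-exp(z)) dz.
Step 2. Evaluate the standard form: now z*exp(z) - exp(z).
Answer: z*exp(z) - exp(z).


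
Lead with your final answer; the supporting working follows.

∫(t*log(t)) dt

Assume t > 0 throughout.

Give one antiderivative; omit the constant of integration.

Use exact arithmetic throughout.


The answer is t**2*log(t)/2 - t**2/4.
Step 1. Integrate ∫(t*log(t)) dt by parts with u = log(t), dv = (t) dt, so v = t**2/2 [assuming t > 0]: now t**2*log(t)/2 + ∫(-t/2) dt.
Step 2. Evaluate the standard form: now t**2*log(t)/2 - t**2/4.
Answer: t**2*log(t)/2 - t**2/4.


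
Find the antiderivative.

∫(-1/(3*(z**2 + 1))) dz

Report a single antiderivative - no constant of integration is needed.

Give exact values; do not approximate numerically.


Answer: -atan(z)/3.


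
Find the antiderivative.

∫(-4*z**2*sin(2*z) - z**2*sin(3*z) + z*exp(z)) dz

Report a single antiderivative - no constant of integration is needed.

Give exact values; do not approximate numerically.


Answer: 2*z**2*cos(2*z) + z**2*cos(3*z)/3 + z*exp(z) - 2*z*sin(2*z) - 2*z*sin(3*z)/9 - exp(z) - cos(2*z) - 2*cos(3*z)/27.


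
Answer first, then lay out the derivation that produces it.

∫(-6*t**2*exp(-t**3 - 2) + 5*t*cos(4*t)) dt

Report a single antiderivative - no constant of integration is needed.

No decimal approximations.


The answer is 5*t*sin(4*t)/4 + 2*exp(-t**3 - 2) + 5*cos(4*t)/16.
Step 1. Rewrite: now ∫(5*t*cos(4*t)) dt + ∫(-6*t**2*exp(-t**3 - 2)) dt.
Step 2. Substitute u = t**3 + 2, turning ∫(-6*t**2*exp(-t**3 - 2)) dt into ∫(-2*exp(-u)) du: now ∫(5*t*cos(4*t)) dt + ∫(-2*exp(-u)) du.
Step 3. Evaluate the standard form: now ∫(5*t*cos(4*t)) dt + 2*exp(-u).
Step 4. Substitute back u = t**3 + 2: now 2*exp(-t**3 - 2) + ∫(5*t*cos(4*t)) dt.
Step 5. Integrate ∫(5*t*cos(4*t)) dt by parts with u = t, dv = (5*cos(4*t)) dt, so v = 5*sin(4*t)/4: now 5*t*sin(4*t)/4 + 2*exp(-t**3 - 2) + ∫(-5*sin(4*t)/4) dt.
Step 6. Evaluate the standard form: now 5*t*sin(4*t)/4 + 2*exp(-t**3 - 2) + 5*cos(4*t)/16.
Answer: 5*t*sin(4*t)/4 + 2*exp(-t**3 - 2) + 5*cos(4*t)/16.


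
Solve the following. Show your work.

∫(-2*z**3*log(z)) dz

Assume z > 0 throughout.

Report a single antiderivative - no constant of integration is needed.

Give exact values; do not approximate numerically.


Step 1. Integrate ∫(-2*z**3*log(z)) dz by parts with u = log(z), dv = (-2*z**3) dz, so v = -z**4/2 [assuming z > 0]: now -z**4*log(z)/2 + ∫(z**3/2) dz.
Step 2. Evaluate the standard form: now -z**4*log(z)/2 + z**4/8.
Answer: -z**4*log(z)/2 + z**4/8.


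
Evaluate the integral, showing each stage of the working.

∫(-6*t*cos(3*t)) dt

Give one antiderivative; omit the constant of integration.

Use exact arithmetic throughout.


Step 1. Integrate ∫(-6*t*cos(3*t)) dt by parts with u = t, dv = (-6*cos(3*t)) dt, so v = -2*sin(3*t): now -2*t*sin(3*t) + ∫(2*sin(3*t)) dt.
Step 2. Evaluate the standard form: now -2*t*sin(3*t) - 2*cos(3*t)/3.
Answer: -2*t*sin(3*t) - 2*cos(3*t)/3.


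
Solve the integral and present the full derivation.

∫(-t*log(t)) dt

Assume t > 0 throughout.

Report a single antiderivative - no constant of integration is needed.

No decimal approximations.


Step 1. Integrate ∫(-t*log(t)) dt by parts with u = log(t), dv = (-t) dt, so v = -t**2/2 [assuming t > 0]: now -t**2*log(t)/2 + ∫(t/2) dt.
Step 2. Evaluate the standard form: now -t**2*log(t)/2 + t**2/4.
Answer: -t**2*log(t)/2 + t**2/4.


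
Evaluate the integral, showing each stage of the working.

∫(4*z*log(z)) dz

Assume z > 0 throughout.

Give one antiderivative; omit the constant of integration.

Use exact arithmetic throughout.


Step 1. Integrate ∫(4*z*log(z)) dz by parts with u = log(z), dv = (4*z) dz, so v = 2*z**2 [assuming z > 0]: now 2*z**2*log(z) + ∫(-2*z) dz.
Step 2. Evaluate the standard form: now 2*z**2*log(z) - z**2.
Answer: 2*z**2*log(z) - z**2.


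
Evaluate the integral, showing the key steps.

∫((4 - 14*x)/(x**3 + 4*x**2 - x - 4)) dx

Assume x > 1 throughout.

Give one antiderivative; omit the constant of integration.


Step 1. Decompose ∫((4 - 14*x)/(x**3 + 4*x**2 - x - 4)) dx by partial fractions, (4 - 14*x)/(x**3 + 4*x**2 - x - 4) = 4/(x + 4) - 3/(x + 1) - 1/(x - 1): now ∫(-1/(x - 1)) dx + ∫(-3/(x + 1)) dx + ∫(4/(x + 4)) dx.
Step 2. Evaluate the standard form [assuming x > -1]: now -3*log(x + 1) + ∫(-1/(x - 1)) dx + ∫(4/(x + 4)) dx.
Step 3. Evaluate the standard form [assuming x > -4]: now -3*log(x + 1) + 4*log(x + 4) + ∫(-1/(x - 1)) dx.
Step 4. Evaluate the standard form [assuming x > 1]: now -log(x - 1) - 3*log(x + 1) + 4*log(x + 4).
Answer: -log(x - 1) - 3*log(x + 1) + 4*log(x + 4).


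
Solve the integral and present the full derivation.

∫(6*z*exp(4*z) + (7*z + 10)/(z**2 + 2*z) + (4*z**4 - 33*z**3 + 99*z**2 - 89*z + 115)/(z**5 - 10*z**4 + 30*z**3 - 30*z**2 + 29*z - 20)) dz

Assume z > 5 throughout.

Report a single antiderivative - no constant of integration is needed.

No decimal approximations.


Step 1. Rewrite: now ∫(6*z*exp(4*z)) dz + ∫((7*z + 10)/(z**2 + 2*z)) dz + ∫((4*z**4 - 33*z**3 + 99*z**2 - 89*z + 115)/(z**5 - 10*z**4 + 30*z**3 - 30*z**2 + 29*z - 20)) dz.
Step 2. Decompose ∫((4*z**4 - 33*z**3 + 99*z**2 - 89*z + 115)/(z**5 - 10*z**4 + 30*z**3 - 30*z**2 + 29*z - 20)) dz by partial fractions, (4*z**4 - 33*z**3 + 99*z**2 - 89*z + 115)/(z**5 - 10*z**4 + 30*z**3 - 30*z**2 + 29*z - 20) = -2/(z**2 + 1) + 4/(z - 1) - 5/(z - 4) + 5/(z - 5): now ∫(6*z*exp(4*z)) dz + ∫((7*z + 10)/(z**2 + 2*z)) dz + ∫(5/(z - 5)) dz + ∫(-5/(z - 4)) dz + ∫(4/(z - 1)) dz + ∫(-2/(z**2 + 1)) dz.
Step 3. Evaluate the standard form [assuming z > 4]: now -5*log(z - 4) + ∫(6*z*exp(4*z)) dz + ∫((7*z + 10)/(z**2 + 2*z)) dz + ∫(5/(z - 5)) dz + ∫(4/(z - 1)) dz + ∫(-2/(z**2 + 1)) dz.
Step 4. Evaluate the standard form [assuming z > 5]: now 5*log(z - 5) - 5*log(z - 4) + ∫(6*z*exp(4*z)) dz + ∫((7*z + 10)/(z**2 + 2*z)) dz + ∫(4/(z - 1)) dz + ∫(-2/(z**2 + 1)) dz.
Step 5. Evaluate the standard form [assuming z > 1]: now 5*log(z - 5) - 5*log(z - 4) + 4*log(z - 1) + ∫(6*z*exp(4*z)) dz + ∫((7*z + 10)/(z**2 + 2*z)) dz + ∫(-2/(z**2 + 1)) dz.
Step 6. Evaluate the standard form: now 5*log(z - 5) - 5*log(z - 4) + 4*log(z - 1) - 2*atan(z) + ∫(6*z*exp(4*z)) dz + ∫((7*z + 10)/(z**2 + 2*z)) dz.
Step 7. Integrate ∫(6*z*exp(4*z)) dz by parts with u = z, dv = (6*exp(4*z)) dz, so v = 3*exp(4*z)/2: now 3*z*exp(4*z)/2 + 5*log(z - 5) - 5*log(z - 4) + 4*log(z - 1) - 2*atan(z) + ∫((7*z + 10)/(z**2 + 2*z)) dz + ∫(-3*exp(4*z)/2) dz.
Step 8. Evaluate the standard form: now 3*z*exp(4*z)/2 - 3*exp(4*z)/8 + 5*log(z - 5) - 5*log(z - 4) + 4*log(z - 1) - 2*atan(z) + ∫((7*z + 10)/(z**2 + 2*z)) dz.
Step 9. Decompose ∫((7*z + 10)/(z**2 + 2*z)) dz by partial fractions, (7*z + 10)/(z**2 + 2*z) = 2/(z + 2) + 5/z: now 3*z*exp(4*z)/2 - 3*exp(4*z)/8 + 5*log(z - 5) - 5*log(z - 4) + 4*log(z - 1) - 2*atan(z) + ∫(5/z) dz + ∫(2/(z + 2)) dz.
Step 10. Evaluate the standard form [assuming z > -2]: now 3*z*exp(4*z)/2 - 3*exp(4*z)/8 + 5*log(z - 5) - 5*log(z - 4) + 4*log(z - 1) + 2*log(z + 2) - 2*atan(z) + ∫(5/z) dz.
Step 11. Evaluate the standard form [assuming z > 0]: now 3*z*exp(4*z)/2 - 3*exp(4*z)/8 + 5*log(z) + 5*log(z - 5) - 5*log(z - 4) + 4*log(z - 1) + 2*log(z + 2) - 2*atan(z).
Answer: 3*z*exp(4*z)/2 - 3*exp(4*z)/8 + 5*log(z) + 5*log(z - 5) - 5*log(z - 4) + 4*log(z - 1) + 2*log(z + 2) - 2*atan(z).


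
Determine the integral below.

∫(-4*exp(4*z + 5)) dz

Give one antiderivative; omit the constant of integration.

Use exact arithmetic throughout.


Answer: -exp(4*z + 5).


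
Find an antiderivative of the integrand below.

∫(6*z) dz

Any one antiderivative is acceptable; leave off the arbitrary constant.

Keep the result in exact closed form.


Answer: 3*z**2.


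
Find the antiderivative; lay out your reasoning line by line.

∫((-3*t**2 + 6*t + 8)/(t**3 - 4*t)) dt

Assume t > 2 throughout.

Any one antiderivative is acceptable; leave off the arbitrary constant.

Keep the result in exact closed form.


Step 1. Decompose ∫((-3*t**2 + 6*t + 8)/(t**3 - 4*t)) dt by partial fractions, (-3*t**2 + 6*t + 8)/(t**3 - 4*t) = -2/(t + 2) + 1/(t - 2) - 2/t: now ∫(-2/t) dt + ∫(1/(t - 2)) dt + ∫(-2/(t + 2)) dt.
Step 2. Evaluate the standard form [assuming t > 2]: now log(t - 2) + ∫(-2/t) dt + ∫(-2/(t + 2)) dt.
Step 3. Evaluate the standard form [assuming t > 0]: now -2*log(t) + log(t - 2) + ∫(-2/(t + 2)) dt.
Step 4. Evaluate the standard form [assuming t > -2]: now -2*log(t) + log(t - 2) - 2*log(t + 2).
Answer: -2*log(t) + log(t - 2) - 2*log(t + 2).


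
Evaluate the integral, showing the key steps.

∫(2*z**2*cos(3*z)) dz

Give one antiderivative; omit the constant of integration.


Step 1. Integrate ∫(2*z**2*cos(3*z)) dz by parts with u = z**2, dv = (2*cos(3*z)) dz, so v = 2*sin(3*z)/3: now 2*z**2*sin(3*z)/3 + ∫(-4*z*sin(3*z)/3) dz.
Step 2. Integrate ∫(-4*z*sin(3*z)/3) dz by parts with u = z, dv = (-4*sin(3*z)/3) dz, so v = 4*cos(3*z)/9: now 2*z**2*sin(3*z)/3 + 4*z*cos(3*z)/9 + ∫(-4*cos(3*z)/9) dz.
Step 3. Evaluate the standard form: now 2*z**2*sin(3*z)/3 + 4*z*cos(3*z)/9 - 4*sin(3*z)/27.
Answer: 2*z**2*sin(3*z)/3 + 4*z*cos(3*z)/9 - 4*sin(3*z)/27.


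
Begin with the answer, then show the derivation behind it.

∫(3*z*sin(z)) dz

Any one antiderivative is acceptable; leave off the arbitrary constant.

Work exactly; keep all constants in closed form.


The answer is -3*z*cos(z) + 3*sin(z).
Step 1. Integrate ∫(3*z*sin(z)) dz by parts with u = z, dv = (3*sin(z)) dz, so v = -3*cos(z): now -3*z*cos(z) + ∫(3*cos(z)) dz.
Step 2. Evaluate the standard form: now -3*z*cos(z) + 3*sin(z).
Answer: -3*z*cos(z) + 3*sin(z).
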